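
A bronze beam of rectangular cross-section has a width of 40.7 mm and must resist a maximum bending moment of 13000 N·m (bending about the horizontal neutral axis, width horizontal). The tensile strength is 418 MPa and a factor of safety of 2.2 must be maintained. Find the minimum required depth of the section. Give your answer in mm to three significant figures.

σ_allow = 418/2.2 = 190.0 MPa.
For a rectangular section σ = 6M/(bh²), so h² = 6M/(b σ_allow) = 6×1.3000×10^7/(40.7×190.0) = 10090 mm².
h = 100.4 mm.

h = 100 mm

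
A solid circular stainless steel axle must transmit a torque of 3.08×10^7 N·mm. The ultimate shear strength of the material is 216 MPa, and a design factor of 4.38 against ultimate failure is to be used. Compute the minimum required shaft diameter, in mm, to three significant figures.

d = 147 mm

Allowable shear stress τ_allow = 216/4.38 = 49.32 MPa.
For a solid shaft τ = 16T/(πd³), so d³ = 16T/(π τ_allow) = 16×3.0800×10^7/(π×49.32) = 3.181×10^6 mm³.
d = (3.181×10^6)^(1/3) = 147.1 mm.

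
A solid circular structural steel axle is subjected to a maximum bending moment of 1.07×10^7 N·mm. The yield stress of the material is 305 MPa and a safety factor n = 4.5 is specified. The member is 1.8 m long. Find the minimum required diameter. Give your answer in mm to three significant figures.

d = 117 mm

σ_allow = 305/4.5 = 67.78 MPa.
For a solid circular section σ = 32M/(πd³), so d³ = 32M/(π σ_allow) = 32×1.0700×10^7/(π×67.78) = 1.608×10^6 mm³.
d = 117.2 mm.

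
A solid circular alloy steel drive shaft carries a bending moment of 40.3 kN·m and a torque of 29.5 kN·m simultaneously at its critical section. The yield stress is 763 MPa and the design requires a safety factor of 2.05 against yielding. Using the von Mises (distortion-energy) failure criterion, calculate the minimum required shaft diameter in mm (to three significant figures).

d = 109 mm

σ_allow = σ_y/n = 763/2.05 = 372.2 MPa.
For a solid shaft σ_b = 32M/(πd³) and τ = 16T/(πd³), so the von Mises stress is σ' = (16/πd³)·√(4M²+3T²).
√(4M²+3T²) = √(4×(4.030×10^7)² + 3×(2.950×10^7)²) = 9.543×10^7 N·mm.
d³ = 16×9.543×10^7/(π×372.2) = 1.306×10^6 mm³.
d = 109.3 mm.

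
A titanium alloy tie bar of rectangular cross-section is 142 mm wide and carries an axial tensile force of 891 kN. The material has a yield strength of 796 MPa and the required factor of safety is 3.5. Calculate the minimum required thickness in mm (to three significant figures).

σ_allow = 796/3.5 = 227.4 MPa.
Required area A = F/σ_allow = 891000/227.4 = 3918 mm².
t = A/w = 3918/142 = 27.59 mm.

t = 27.6 mm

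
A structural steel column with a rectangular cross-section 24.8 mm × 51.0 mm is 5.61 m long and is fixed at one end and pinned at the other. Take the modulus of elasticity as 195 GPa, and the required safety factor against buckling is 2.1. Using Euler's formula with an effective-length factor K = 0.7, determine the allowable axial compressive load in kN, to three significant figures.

P_allow = 3.85 kN

Buckling occurs about the weak axis: I_min = h·b³/12 = 51.0×24.8³/12 = 64830 mm⁴ (b = 24.8 mm is the smaller dimension).
Effective length L_e = KL = 0.7×5.61 m = 3927 mm.
Euler critical load P_cr = π²EI/L_e² = π²×195000×64830/3927² = 8090 N.
P_allow = P_cr/n = 8090/2.1 = 3852 N.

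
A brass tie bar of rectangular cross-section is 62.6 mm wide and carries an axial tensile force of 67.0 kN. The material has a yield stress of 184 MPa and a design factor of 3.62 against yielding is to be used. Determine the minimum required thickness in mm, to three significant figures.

t = 21.1 mm

σ_allow = 184/3.62 = 50.83 MPa.
Required area A = F/σ_allow = 67000/50.83 = 1318 mm².
t = A/w = 1318/62.6 = 21.06 mm.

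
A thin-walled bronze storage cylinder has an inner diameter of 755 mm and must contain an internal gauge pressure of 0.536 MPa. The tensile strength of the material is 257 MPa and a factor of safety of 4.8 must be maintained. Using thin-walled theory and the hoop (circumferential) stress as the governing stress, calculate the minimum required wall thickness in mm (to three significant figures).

t = 3.78 mm

σ_allow = 257/4.8 = 53.54 MPa.
Hoop stress σ_h = pD/(2t), so t = pD/(2σ_allow) = 0.536×755/(2×53.54) = 3.779 mm.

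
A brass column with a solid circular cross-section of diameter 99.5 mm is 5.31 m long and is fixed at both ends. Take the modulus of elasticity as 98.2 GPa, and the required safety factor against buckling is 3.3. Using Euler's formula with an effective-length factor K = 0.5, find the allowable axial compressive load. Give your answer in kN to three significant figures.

I = πd⁴/64 = π×99.5⁴/64 = 4.811×10^6 mm⁴.
Effective length L_e = KL = 0.5×5.31 m = 2655 mm.
Euler critical load P_cr = π²EI/L_e² = π²×98200×4.811×10^6/2655² = 661500 N.
P_allow = P_cr/n = 661500/3.3 = 200500 N.

P_allow = 200 kN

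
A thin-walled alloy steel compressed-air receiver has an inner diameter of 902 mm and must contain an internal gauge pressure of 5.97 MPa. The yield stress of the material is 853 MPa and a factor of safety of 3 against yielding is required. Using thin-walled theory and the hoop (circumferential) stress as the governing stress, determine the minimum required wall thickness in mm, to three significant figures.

σ_allow = 853/3 = 284.3 MPa.
Hoop stress σ_h = pD/(2t), so t = pD/(2σ_allow) = 5.97×902/(2×284.3) = 9.469 mm.

t = 9.47 mm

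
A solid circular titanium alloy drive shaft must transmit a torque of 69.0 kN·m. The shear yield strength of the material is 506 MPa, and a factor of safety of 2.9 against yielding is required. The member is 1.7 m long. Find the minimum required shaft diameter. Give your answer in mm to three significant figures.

Allowable shear stress τ_allow = 506/2.9 = 174.5 MPa.
For a solid shaft τ = 16T/(πd³), so d³ = 16T/(π τ_allow) = 16×6.9000×10^7/(π×174.5) = 2.014×10^6 mm³.
d = (2.014×10^6)^(1/3) = 126.3 mm.

d = 126 mm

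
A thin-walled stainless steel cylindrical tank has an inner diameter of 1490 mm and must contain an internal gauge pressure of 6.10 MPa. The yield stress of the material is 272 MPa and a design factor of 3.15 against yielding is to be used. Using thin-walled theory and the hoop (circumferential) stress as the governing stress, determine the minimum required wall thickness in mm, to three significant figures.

σ_allow = 272/3.15 = 86.35 MPa.
Hoop stress σ_h = pD/(2t), so t = pD/(2σ_allow) = 6.10×1490/(2×86.35) = 52.63 mm.

t = 52.6 mm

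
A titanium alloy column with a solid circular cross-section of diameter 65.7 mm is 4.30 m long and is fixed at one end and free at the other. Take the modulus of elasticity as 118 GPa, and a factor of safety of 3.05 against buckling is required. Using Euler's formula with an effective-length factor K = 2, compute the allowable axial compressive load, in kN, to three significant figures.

I = πd⁴/64 = π×65.7⁴/64 = 914600 mm⁴.
Effective length L_e = KL = 2×4.30 m = 8600 mm.
Euler critical load P_cr = π²EI/L_e² = π²×118000×914600/8600² = 14400 N.
P_allow = P_cr/n = 14400/3.05 = 4722 N.

P_allow = 4.72 kN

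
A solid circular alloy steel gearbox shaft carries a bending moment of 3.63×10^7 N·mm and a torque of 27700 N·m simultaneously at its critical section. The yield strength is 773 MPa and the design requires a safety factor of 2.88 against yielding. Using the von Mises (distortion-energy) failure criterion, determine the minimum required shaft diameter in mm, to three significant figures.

d = 118 mm

σ_allow = σ_y/n = 773/2.88 = 268.4 MPa.
For a solid shaft σ_b = 32M/(πd³) and τ = 16T/(πd³), so the von Mises stress is σ' = (16/πd³)·√(4M²+3T²).
√(4M²+3T²) = √(4×(3.630×10^7)² + 3×(2.770×10^7)²) = 8.702×10^7 N·mm.
d³ = 16×8.702×10^7/(π×268.4) = 1.651×10^6 mm³.
d = 118.2 mm.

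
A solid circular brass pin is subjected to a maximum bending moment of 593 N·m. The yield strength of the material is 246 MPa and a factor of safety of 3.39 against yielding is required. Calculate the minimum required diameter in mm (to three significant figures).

σ_allow = 246/3.39 = 72.57 MPa.
For a solid circular section σ = 32M/(πd³), so d³ = 32M/(π σ_allow) = 32×593000/(π×72.57) = 83240 mm³.
d = 43.66 mm.

d = 43.7 mm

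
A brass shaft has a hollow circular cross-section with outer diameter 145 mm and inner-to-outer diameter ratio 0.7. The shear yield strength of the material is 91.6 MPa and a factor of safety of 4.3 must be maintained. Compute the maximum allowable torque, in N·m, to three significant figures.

τ_allow = 91.6/4.3 = 21.30 MPa.
For a hollow shaft T_allow = τ_allow·πd_o³(1−k⁴)/16 with 1−k⁴ = 0.7599, so πd_o³(1−k⁴)/16 = 454900 mm³.
T_allow = 21.30×454900 = 9.690×10^6 N·mm = 9690 N·m.

T_allow = 9690 N·m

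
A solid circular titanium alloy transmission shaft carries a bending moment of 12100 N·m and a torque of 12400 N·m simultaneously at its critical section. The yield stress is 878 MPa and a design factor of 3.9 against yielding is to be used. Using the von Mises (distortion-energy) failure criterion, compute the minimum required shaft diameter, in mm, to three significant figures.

d = 90.1 mm

σ_allow = σ_y/n = 878/3.9 = 225.1 MPa.
For a solid shaft σ_b = 32M/(πd³) and τ = 16T/(πd³), so the von Mises stress is σ' = (16/πd³)·√(4M²+3T²).
√(4M²+3T²) = √(4×(1.210×10^7)² + 3×(1.240×10^7)²) = 3.236×10^7 N·mm.
d³ = 16×3.236×10^7/(π×225.1) = 732000 mm³.
d = 90.12 mm.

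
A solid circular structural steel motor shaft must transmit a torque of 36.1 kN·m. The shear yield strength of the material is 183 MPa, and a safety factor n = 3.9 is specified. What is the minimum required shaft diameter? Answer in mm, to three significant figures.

Allowable shear stress τ_allow = 183/3.9 = 46.92 MPa.
For a solid shaft τ = 16T/(πd³), so d³ = 16T/(π τ_allow) = 16×3.6100×10^7/(π×46.92) = 3.918×10^6 mm³.
d = (3.918×10^6)^(1/3) = 157.7 mm.

d = 158 mm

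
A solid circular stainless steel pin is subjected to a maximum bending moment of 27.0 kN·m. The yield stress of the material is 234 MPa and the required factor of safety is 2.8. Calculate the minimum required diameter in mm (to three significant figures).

σ_allow = 234/2.8 = 83.57 MPa.
For a solid circular section σ = 32M/(πd³), so d³ = 32M/(π σ_allow) = 32×2.7000×10^7/(π×83.57) = 3.291×10^6 mm³.
d = 148.7 mm.

d = 149 mm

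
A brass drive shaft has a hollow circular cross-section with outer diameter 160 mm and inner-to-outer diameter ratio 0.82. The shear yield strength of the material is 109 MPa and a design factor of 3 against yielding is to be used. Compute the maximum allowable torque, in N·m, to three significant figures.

τ_allow = 109/3 = 36.33 MPa.
For a hollow shaft T_allow = τ_allow·πd_o³(1−k⁴)/16 with 1−k⁴ = 0.5479, so πd_o³(1−k⁴)/16 = 440600 mm³.
T_allow = 36.33×440600 = 1.601×10^7 N·mm = 16010 N·m.

T_allow = 16000 N·m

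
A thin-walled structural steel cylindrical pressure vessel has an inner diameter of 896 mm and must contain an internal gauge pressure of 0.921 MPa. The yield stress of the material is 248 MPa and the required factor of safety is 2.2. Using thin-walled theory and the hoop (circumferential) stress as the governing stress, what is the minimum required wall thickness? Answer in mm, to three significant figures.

σ_allow = 248/2.2 = 112.7 MPa.
Hoop stress σ_h = pD/(2t), so t = pD/(2σ_allow) = 0.921×896/(2×112.7) = 3.660 mm.

t = 3.66 mm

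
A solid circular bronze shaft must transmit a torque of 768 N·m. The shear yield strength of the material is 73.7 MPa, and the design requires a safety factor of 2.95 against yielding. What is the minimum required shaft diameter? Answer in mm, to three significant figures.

Allowable shear stress τ_allow = 73.7/2.95 = 24.98 MPa.
For a solid shaft τ = 16T/(πd³), so d³ = 16T/(π τ_allow) = 16×768000/(π×24.98) = 156600 mm³.
d = (156600)^(1/3) = 53.90 mm.

d = 53.9 mm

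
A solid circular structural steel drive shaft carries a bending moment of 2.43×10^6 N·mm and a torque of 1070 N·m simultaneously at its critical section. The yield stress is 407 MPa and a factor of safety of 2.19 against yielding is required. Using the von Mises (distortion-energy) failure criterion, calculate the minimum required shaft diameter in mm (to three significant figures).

σ_allow = σ_y/n = 407/2.19 = 185.8 MPa.
For a solid shaft σ_b = 32M/(πd³) and τ = 16T/(πd³), so the von Mises stress is σ' = (16/πd³)·√(4M²+3T²).
√(4M²+3T²) = √(4×(2.430×10^6)² + 3×(1.070×10^6)²) = 5.201×10^6 N·mm.
d³ = 16×5.201×10^6/(π×185.8) = 142500 mm³.
d = 52.24 mm.

d = 52.2 mm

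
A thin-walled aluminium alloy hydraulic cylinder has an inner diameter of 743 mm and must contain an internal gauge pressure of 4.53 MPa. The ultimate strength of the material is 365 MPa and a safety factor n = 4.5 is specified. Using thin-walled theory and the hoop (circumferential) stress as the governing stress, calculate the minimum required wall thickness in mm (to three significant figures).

t = 20.7 mm

σ_allow = 365/4.5 = 81.11 MPa.
Hoop stress σ_h = pD/(2t), so t = pD/(2σ_allow) = 4.53×743/(2×81.11) = 20.75 mm.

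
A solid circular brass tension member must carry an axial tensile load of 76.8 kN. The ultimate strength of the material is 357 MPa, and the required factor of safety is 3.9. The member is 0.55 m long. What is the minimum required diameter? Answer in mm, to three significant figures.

Allowable stress σ_allow = 357/3.9 = 91.54 MPa.
Required area A = F/σ_allow = 76800/91.54 = 839.0 mm².
A = πd²/4 → d = √(4A/π) = 32.68 mm.

d = 32.7 mm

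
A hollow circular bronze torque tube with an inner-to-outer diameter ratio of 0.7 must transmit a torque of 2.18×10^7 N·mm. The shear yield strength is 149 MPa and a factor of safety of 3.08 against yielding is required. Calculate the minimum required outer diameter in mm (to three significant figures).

d_o = 145 mm

τ_allow = 149/3.08 = 48.38 MPa.
For a hollow shaft τ = 16T/[πd_o³(1−k⁴)] with k = 0.7, so 1−k⁴ = 0.7599.
d_o³ = 16T/[π τ_allow (1−k⁴)] = 16×2.1800×10^7/(π×48.38×0.7599) = 3.020×10^6 mm³.
d_o = 144.5 mm.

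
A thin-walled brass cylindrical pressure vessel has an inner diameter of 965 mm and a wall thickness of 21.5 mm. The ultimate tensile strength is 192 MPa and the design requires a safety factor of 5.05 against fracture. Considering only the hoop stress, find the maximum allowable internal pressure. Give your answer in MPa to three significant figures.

σ_allow = 192/5.05 = 38.02 MPa.
σ_h = pD/(2t) → p_allow = 2σ_allow t/D = 2×38.02×21.5/965 = 1.694 MPa.

p_allow = 1.69 MPa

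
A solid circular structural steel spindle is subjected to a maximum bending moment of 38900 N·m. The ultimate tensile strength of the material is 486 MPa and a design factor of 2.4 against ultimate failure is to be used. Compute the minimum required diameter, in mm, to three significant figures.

d = 125 mm

σ_allow = 486/2.4 = 202.5 MPa.
For a solid circular section σ = 32M/(πd³), so d³ = 32M/(π σ_allow) = 32×3.8900×10^7/(π×202.5) = 1.957×10^6 mm³.
d = 125.1 mm.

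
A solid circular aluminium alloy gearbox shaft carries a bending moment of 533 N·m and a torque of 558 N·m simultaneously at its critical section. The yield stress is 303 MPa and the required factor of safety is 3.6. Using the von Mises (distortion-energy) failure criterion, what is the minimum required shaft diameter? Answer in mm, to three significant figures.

σ_allow = σ_y/n = 303/3.6 = 84.17 MPa.
For a solid shaft σ_b = 32M/(πd³) and τ = 16T/(πd³), so the von Mises stress is σ' = (16/πd³)·√(4M²+3T²).
√(4M²+3T²) = √(4×(533000)² + 3×(558000)²) = 1.439×10^6 N·mm.
d³ = 16×1.439×10^6/(π×84.17) = 87070 mm³.
d = 44.32 mm.

d = 44.3 mm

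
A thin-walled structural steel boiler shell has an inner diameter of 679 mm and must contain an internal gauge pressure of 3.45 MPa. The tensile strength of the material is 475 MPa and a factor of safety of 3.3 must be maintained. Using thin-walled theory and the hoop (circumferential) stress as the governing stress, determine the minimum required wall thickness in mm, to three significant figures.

σ_allow = 475/3.3 = 143.9 MPa.
Hoop stress σ_h = pD/(2t), so t = pD/(2σ_allow) = 3.45×679/(2×143.9) = 8.137 mm.

t = 8.14 mm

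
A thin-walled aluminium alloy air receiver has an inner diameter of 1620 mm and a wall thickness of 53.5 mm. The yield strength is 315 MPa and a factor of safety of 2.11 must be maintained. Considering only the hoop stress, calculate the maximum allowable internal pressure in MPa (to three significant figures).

p_allow = 9.86 MPa

σ_allow = 315/2.11 = 149.3 MPa.
σ_h = pD/(2t) → p_allow = 2σ_allow t/D = 2×149.3×53.5/1620 = 9.860 MPa.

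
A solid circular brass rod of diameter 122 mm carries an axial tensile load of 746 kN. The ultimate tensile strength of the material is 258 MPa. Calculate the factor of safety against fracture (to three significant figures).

n = 4.04

A = πd²/4 = 11690 mm².
σ = F/A = 746000/11690 = 63.82 MPa.
n = 258/63.82 = 4.043.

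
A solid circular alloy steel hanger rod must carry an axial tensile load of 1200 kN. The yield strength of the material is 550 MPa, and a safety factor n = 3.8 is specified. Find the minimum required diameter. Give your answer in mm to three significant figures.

d = 103 mm

Allowable stress σ_allow = 550/3.8 = 144.7 MPa.
Required area A = F/σ_allow = 1200000/144.7 = 8291 mm².
A = πd²/4 → d = √(4A/π) = 102.7 mm.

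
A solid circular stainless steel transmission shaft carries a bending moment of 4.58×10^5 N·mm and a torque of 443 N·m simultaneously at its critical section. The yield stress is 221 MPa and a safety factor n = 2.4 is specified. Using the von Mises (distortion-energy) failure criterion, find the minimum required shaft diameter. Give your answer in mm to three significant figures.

d = 40.4 mm

σ_allow = σ_y/n = 221/2.4 = 92.08 MPa.
For a solid shaft σ_b = 32M/(πd³) and τ = 16T/(πd³), so the von Mises stress is σ' = (16/πd³)·√(4M²+3T²).
√(4M²+3T²) = √(4×(458000)² + 3×(443000)²) = 1.195×10^6 N·mm.
d³ = 16×1.195×10^6/(π×92.08) = 66090 mm³.
d = 40.43 mm.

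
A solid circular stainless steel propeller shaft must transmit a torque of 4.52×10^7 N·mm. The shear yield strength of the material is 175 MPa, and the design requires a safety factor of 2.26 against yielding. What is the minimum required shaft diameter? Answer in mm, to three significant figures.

d = 144 mm

Allowable shear stress τ_allow = 175/2.26 = 77.43 MPa.
For a solid shaft τ = 16T/(πd³), so d³ = 16T/(π τ_allow) = 16×4.5200×10^7/(π×77.43) = 2.973×10^6 mm³.
d = (2.973×10^6)^(1/3) = 143.8 mm.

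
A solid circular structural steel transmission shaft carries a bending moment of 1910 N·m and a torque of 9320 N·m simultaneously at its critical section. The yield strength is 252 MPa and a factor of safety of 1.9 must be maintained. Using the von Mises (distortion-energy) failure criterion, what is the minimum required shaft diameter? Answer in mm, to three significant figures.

d = 86.0 mm

σ_allow = σ_y/n = 252/1.9 = 132.6 MPa.
For a solid shaft σ_b = 32M/(πd³) and τ = 16T/(πd³), so the von Mises stress is σ' = (16/πd³)·√(4M²+3T²).
√(4M²+3T²) = √(4×(1.910×10^6)² + 3×(9.320×10^6)²) = 1.659×10^7 N·mm.
d³ = 16×1.659×10^7/(π×132.6) = 637000 mm³.
d = 86.04 mm.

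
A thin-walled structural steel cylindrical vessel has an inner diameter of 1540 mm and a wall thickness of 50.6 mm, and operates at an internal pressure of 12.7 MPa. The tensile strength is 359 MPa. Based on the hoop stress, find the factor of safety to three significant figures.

n = 1.86

σ_h = pD/(2t) = 12.7×1540/(2×50.6) = 193.3 MPa.
n = 359/193.3 = 1.858.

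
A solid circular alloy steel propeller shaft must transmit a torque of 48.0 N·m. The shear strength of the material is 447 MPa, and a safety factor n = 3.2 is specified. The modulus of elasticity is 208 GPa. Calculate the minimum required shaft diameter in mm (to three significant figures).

d = 12.1 mm

Allowable shear stress τ_allow = 447/3.2 = 139.7 MPa.
For a solid shaft τ = 16T/(πd³), so d³ = 16T/(π τ_allow) = 16×48000/(π×139.7) = 1750 mm³.
d = (1750)^(1/3) = 12.05 mm.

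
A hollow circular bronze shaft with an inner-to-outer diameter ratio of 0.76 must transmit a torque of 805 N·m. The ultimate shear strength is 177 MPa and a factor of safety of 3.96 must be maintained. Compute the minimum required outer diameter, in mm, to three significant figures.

d_o = 51.6 mm

τ_allow = 177/3.96 = 44.70 MPa.
For a hollow shaft τ = 16T/[πd_o³(1−k⁴)] with k = 0.76, so 1−k⁴ = 0.6664.
d_o³ = 16T/[π τ_allow (1−k⁴)] = 16×805000/(π×44.70×0.6664) = 137600 mm³.
d_o = 51.63 mm.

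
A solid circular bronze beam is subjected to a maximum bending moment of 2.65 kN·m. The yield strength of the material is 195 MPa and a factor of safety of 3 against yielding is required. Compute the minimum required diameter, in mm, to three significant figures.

σ_allow = 195/3 = 65.00 MPa.
For a solid circular section σ = 32M/(πd³), so d³ = 32M/(π σ_allow) = 32×2650000/(π×65.00) = 415300 mm³.
d = 74.61 mm.

d = 74.6 mm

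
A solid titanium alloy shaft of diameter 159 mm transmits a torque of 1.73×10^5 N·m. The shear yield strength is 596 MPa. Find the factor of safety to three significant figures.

n = 2.72

τ = 16T/(πd³) = 16×1.7300×10^8/(π×159³) = 219.2 MPa.
n = τ_limit/τ = 596/219.2 = 2.719.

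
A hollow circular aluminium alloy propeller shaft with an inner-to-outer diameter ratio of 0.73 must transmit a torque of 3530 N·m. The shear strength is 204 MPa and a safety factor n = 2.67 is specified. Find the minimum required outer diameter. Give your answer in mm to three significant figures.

d_o = 69.0 mm

τ_allow = 204/2.67 = 76.40 MPa.
For a hollow shaft τ = 16T/[πd_o³(1−k⁴)] with k = 0.73, so 1−k⁴ = 0.7160.
d_o³ = 16T/[π τ_allow (1−k⁴)] = 16×3530000/(π×76.40×0.7160) = 328600 mm³.
d_o = 69.01 mm.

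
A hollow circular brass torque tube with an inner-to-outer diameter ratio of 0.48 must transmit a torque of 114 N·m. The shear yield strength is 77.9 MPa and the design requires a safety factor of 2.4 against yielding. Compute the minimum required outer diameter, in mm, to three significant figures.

d_o = 26.6 mm

τ_allow = 77.9/2.4 = 32.46 MPa.
For a hollow shaft τ = 16T/[πd_o³(1−k⁴)] with k = 0.48, so 1−k⁴ = 0.9469.
d_o³ = 16T/[π τ_allow (1−k⁴)] = 16×114000/(π×32.46×0.9469) = 18890 mm³.
d_o = 26.63 mm.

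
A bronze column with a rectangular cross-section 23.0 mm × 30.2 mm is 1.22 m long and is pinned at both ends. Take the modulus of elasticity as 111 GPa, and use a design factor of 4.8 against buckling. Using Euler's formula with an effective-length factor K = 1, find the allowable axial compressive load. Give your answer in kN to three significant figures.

P_allow = 4.70 kN

Buckling occurs about the weak axis: I_min = h·b³/12 = 30.2×23.0³/12 = 30620 mm⁴ (b = 23.0 mm is the smaller dimension).
Effective length L_e = KL = 1×1.22 m = 1220 mm.
Euler critical load P_cr = π²EI/L_e² = π²×111000×30620/1220² = 22540 N.
P_allow = P_cr/n = 22540/4.8 = 4695 N.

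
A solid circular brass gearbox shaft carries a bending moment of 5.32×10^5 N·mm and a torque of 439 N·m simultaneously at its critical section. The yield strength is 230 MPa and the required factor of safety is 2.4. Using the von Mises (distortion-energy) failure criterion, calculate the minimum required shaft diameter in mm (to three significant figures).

σ_allow = σ_y/n = 230/2.4 = 95.83 MPa.
For a solid shaft σ_b = 32M/(πd³) and τ = 16T/(πd³), so the von Mises stress is σ' = (16/πd³)·√(4M²+3T²).
√(4M²+3T²) = √(4×(532000)² + 3×(439000)²) = 1.308×10^6 N·mm.
d³ = 16×1.308×10^6/(π×95.83) = 69500 mm³.
d = 41.11 mm.

d = 41.1 mm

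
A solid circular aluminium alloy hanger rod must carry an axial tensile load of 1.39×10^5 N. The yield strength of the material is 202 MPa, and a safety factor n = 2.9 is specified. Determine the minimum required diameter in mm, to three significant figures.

d = 50.4 mm

Allowable stress σ_allow = 202/2.9 = 69.66 MPa.
Required area A = F/σ_allow = 139000/69.66 = 1996 mm².
A = πd²/4 → d = √(4A/π) = 50.41 mm.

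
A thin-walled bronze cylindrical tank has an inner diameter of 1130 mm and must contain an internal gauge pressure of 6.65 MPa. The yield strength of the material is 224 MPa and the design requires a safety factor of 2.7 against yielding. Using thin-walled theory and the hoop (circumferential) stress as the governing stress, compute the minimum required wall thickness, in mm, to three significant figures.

t = 45.3 mm

σ_allow = 224/2.7 = 82.96 MPa.
Hoop stress σ_h = pD/(2t), so t = pD/(2σ_allow) = 6.65×1130/(2×82.96) = 45.29 mm.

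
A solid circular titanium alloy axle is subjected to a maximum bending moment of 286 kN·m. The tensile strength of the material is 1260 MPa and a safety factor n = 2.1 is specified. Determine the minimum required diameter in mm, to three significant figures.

σ_allow = 1260/2.1 = 600.0 MPa.
For a solid circular section σ = 32M/(πd³), so d³ = 32M/(π σ_allow) = 32×2.8600×10^8/(π×600.0) = 4.855×10^6 mm³.
d = 169.3 mm.

d = 169 mm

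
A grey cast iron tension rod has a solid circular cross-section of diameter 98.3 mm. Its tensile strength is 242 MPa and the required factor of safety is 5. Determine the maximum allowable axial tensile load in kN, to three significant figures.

F_allow = 367 kN

σ_allow = 242/5 = 48.40 MPa.
A = πd²/4 = π×98.3²/4 = 7589 mm².
F_allow = σ_allow × A = 48.40×7589 = 367300 N.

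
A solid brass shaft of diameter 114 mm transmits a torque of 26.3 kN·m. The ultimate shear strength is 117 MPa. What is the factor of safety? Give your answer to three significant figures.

n = 1.29

τ = 16T/(πd³) = 16×2.6300×10^7/(π×114³) = 90.41 MPa.
n = τ_limit/τ = 117/90.41 = 1.294.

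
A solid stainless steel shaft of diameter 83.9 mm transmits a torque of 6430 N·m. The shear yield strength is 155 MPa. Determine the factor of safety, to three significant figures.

τ = 16T/(πd³) = 16×6430000/(π×83.9³) = 55.45 MPa.
n = τ_limit/τ = 155/55.45 = 2.795.

n = 2.80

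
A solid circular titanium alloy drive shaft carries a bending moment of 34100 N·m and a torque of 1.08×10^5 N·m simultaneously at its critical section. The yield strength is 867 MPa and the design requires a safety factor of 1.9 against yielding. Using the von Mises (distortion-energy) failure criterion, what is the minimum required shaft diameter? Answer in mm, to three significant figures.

σ_allow = σ_y/n = 867/1.9 = 456.3 MPa.
For a solid shaft σ_b = 32M/(πd³) and τ = 16T/(πd³), so the von Mises stress is σ' = (16/πd³)·√(4M²+3T²).
√(4M²+3T²) = √(4×(3.410×10^7)² + 3×(1.080×10^8)²) = 1.991×10^8 N·mm.
d³ = 16×1.991×10^8/(π×456.3) = 2.222×10^6 mm³.
d = 130.5 mm.

d = 130 mm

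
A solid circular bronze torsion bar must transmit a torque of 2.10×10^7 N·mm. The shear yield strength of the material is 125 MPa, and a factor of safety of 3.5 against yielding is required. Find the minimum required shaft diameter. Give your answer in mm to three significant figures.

Allowable shear stress τ_allow = 125/3.5 = 35.71 MPa.
For a solid shaft τ = 16T/(πd³), so d³ = 16T/(π τ_allow) = 16×2.1000×10^7/(π×35.71) = 2.995×10^6 mm³.
d = (2.995×10^6)^(1/3) = 144.1 mm.

d = 144 mm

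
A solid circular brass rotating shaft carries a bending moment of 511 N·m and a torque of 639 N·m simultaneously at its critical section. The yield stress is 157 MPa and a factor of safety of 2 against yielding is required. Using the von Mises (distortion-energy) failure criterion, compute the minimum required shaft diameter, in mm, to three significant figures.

d = 46.1 mm

σ_allow = σ_y/n = 157/2 = 78.50 MPa.
For a solid shaft σ_b = 32M/(πd³) and τ = 16T/(πd³), so the von Mises stress is σ' = (16/πd³)·√(4M²+3T²).
√(4M²+3T²) = √(4×(511000)² + 3×(639000)²) = 1.506×10^6 N·mm.
d³ = 16×1.506×10^6/(π×78.50) = 97740 mm³.
d = 46.06 mm.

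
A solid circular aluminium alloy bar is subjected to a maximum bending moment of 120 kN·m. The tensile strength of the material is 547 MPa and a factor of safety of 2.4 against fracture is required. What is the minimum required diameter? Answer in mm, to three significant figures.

σ_allow = 547/2.4 = 227.9 MPa.
For a solid circular section σ = 32M/(πd³), so d³ = 32M/(π σ_allow) = 32×1.2000×10^8/(π×227.9) = 5.363×10^6 mm³.
d = 175.0 mm.

d = 175 mm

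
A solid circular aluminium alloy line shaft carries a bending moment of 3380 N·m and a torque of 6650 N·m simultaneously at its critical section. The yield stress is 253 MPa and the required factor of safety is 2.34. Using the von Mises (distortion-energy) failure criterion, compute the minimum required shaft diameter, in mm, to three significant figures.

d = 85.7 mm

σ_allow = σ_y/n = 253/2.34 = 108.1 MPa.
For a solid shaft σ_b = 32M/(πd³) and τ = 16T/(πd³), so the von Mises stress is σ' = (16/πd³)·√(4M²+3T²).
√(4M²+3T²) = √(4×(3.380×10^6)² + 3×(6.650×10^6)²) = 1.336×10^7 N·mm.
d³ = 16×1.336×10^7/(π×108.1) = 629100 mm³.
d = 85.69 mm.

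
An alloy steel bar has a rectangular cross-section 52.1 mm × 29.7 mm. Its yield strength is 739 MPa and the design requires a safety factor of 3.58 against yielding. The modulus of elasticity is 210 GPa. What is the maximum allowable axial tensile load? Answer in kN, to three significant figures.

σ_allow = 739/3.58 = 206.4 MPa.
A = 52.1×29.7 = 1547 mm².
F_allow = σ_allow × A = 206.4×1547 = 319400 N.

F_allow = 319 kN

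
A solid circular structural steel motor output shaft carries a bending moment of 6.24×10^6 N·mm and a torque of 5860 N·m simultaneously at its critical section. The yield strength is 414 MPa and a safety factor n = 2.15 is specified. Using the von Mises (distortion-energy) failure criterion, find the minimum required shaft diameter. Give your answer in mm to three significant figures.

σ_allow = σ_y/n = 414/2.15 = 192.6 MPa.
For a solid shaft σ_b = 32M/(πd³) and τ = 16T/(πd³), so the von Mises stress is σ' = (16/πd³)·√(4M²+3T²).
√(4M²+3T²) = √(4×(6.240×10^6)² + 3×(5.860×10^6)²) = 1.609×10^7 N·mm.
d³ = 16×1.609×10^7/(π×192.6) = 425500 mm³.
d = 75.21 mm.

d = 75.2 mm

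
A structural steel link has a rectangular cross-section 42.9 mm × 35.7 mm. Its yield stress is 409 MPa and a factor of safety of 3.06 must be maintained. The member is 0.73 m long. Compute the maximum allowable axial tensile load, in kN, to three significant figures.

σ_allow = 409/3.06 = 133.7 MPa.
A = 42.9×35.7 = 1532 mm².
F_allow = σ_allow × A = 133.7×1532 = 204700 N.

F_allow = 205 kN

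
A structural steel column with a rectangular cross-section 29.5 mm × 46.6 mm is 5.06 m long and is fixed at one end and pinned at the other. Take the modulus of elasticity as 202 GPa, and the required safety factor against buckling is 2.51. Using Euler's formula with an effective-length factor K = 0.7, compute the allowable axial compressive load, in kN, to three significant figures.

Buckling occurs about the weak axis: I_min = h·b³/12 = 46.6×29.5³/12 = 99690 mm⁴ (b = 29.5 mm is the smaller dimension).
Effective length L_e = KL = 0.7×5.06 m = 3542 mm.
Euler critical load P_cr = π²EI/L_e² = π²×202000×99690/3542² = 15840 N.
P_allow = P_cr/n = 15840/2.51 = 6312 N.

P_allow = 6.31 kN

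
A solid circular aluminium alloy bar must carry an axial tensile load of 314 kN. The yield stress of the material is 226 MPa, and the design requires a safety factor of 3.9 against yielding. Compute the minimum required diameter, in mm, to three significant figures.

Allowable stress σ_allow = 226/3.9 = 57.95 MPa.
Required area A = F/σ_allow = 314000/57.95 = 5419 mm².
A = πd²/4 → d = √(4A/π) = 83.06 mm.

d = 83.1 mm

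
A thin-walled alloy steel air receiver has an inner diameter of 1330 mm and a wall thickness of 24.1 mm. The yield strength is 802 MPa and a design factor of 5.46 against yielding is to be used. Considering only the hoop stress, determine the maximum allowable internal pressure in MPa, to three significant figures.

p_allow = 5.32 MPa

σ_allow = 802/5.46 = 146.9 MPa.
σ_h = pD/(2t) → p_allow = 2σ_allow t/D = 2×146.9×24.1/1330 = 5.323 MPa.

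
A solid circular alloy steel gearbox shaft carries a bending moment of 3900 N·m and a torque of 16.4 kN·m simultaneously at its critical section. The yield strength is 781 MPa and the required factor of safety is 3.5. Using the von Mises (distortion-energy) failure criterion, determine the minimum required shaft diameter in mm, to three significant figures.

d = 87.6 mm

σ_allow = σ_y/n = 781/3.5 = 223.1 MPa.
For a solid shaft σ_b = 32M/(πd³) and τ = 16T/(πd³), so the von Mises stress is σ' = (16/πd³)·√(4M²+3T²).
√(4M²+3T²) = √(4×(3.900×10^6)² + 3×(1.640×10^7)²) = 2.946×10^7 N·mm.
d³ = 16×2.946×10^7/(π×223.1) = 672300 mm³.
d = 87.60 mm.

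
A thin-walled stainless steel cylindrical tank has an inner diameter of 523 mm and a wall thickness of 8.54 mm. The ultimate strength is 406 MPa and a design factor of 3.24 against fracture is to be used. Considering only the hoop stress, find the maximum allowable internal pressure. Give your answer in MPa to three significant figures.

σ_allow = 406/3.24 = 125.3 MPa.
σ_h = pD/(2t) → p_allow = 2σ_allow t/D = 2×125.3×8.54/523 = 4.092 MPa.

p_allow = 4.09 MPa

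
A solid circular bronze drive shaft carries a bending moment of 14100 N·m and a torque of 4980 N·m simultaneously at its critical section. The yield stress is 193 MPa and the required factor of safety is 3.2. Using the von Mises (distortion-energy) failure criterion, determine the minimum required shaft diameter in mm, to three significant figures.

d = 136 mm

σ_allow = σ_y/n = 193/3.2 = 60.31 MPa.
For a solid shaft σ_b = 32M/(πd³) and τ = 16T/(πd³), so the von Mises stress is σ' = (16/πd³)·√(4M²+3T²).
√(4M²+3T²) = √(4×(1.410×10^7)² + 3×(4.980×10^6)²) = 2.949×10^7 N·mm.
d³ = 16×2.949×10^7/(π×60.31) = 2.490×10^6 mm³.
d = 135.5 mm.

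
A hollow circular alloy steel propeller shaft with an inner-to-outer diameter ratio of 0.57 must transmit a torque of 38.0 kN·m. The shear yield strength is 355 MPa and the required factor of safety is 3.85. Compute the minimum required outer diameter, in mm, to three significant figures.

d_o = 133 mm

τ_allow = 355/3.85 = 92.21 MPa.
For a hollow shaft τ = 16T/[πd_o³(1−k⁴)] with k = 0.57, so 1−k⁴ = 0.8944.
d_o³ = 16T/[π τ_allow (1−k⁴)] = 16×3.8000×10^7/(π×92.21×0.8944) = 2.347×10^6 mm³.
d_o = 132.9 mm.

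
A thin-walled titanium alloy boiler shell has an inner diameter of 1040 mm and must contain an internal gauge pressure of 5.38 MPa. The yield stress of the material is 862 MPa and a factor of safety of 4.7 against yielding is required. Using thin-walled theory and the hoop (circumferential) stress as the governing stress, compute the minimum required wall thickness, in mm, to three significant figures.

σ_allow = 862/4.7 = 183.4 MPa.
Hoop stress σ_h = pD/(2t), so t = pD/(2σ_allow) = 5.38×1040/(2×183.4) = 15.25 mm.

t = 15.3 mm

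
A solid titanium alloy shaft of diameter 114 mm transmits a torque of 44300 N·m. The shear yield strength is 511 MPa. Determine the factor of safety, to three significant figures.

n = 3.36

τ = 16T/(πd³) = 16×4.4300×10^7/(π×114³) = 152.3 MPa.
n = τ_limit/τ = 511/152.3 = 3.356.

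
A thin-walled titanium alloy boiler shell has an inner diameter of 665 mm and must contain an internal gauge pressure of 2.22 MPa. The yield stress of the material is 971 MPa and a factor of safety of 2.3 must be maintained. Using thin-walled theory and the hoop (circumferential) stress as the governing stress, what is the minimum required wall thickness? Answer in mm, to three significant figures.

t = 1.75 mm

σ_allow = 971/2.3 = 422.2 MPa.
Hoop stress σ_h = pD/(2t), so t = pD/(2σ_allow) = 2.22×665/(2×422.2) = 1.748 mm.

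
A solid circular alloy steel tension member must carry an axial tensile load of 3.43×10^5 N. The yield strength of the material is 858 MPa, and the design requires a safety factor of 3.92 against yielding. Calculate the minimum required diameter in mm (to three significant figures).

Allowable stress σ_allow = 858/3.92 = 218.9 MPa.
Required area A = F/σ_allow = 343000/218.9 = 1567 mm².
A = πd²/4 → d = √(4A/π) = 44.67 mm.

d = 44.7 mm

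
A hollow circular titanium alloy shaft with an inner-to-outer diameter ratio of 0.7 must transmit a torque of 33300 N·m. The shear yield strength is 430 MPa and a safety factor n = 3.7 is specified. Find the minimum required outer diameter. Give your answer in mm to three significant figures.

d_o = 124 mm

τ_allow = 430/3.7 = 116.2 MPa.
For a hollow shaft τ = 16T/[πd_o³(1−k⁴)] with k = 0.7, so 1−k⁴ = 0.7599.
d_o³ = 16T/[π τ_allow (1−k⁴)] = 16×3.3300×10^7/(π×116.2×0.7599) = 1.920×10^6 mm³.
d_o = 124.3 mm.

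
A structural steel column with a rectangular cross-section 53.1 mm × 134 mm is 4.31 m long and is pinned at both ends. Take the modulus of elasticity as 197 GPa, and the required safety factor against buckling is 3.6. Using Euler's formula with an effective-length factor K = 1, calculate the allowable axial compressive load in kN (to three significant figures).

Buckling occurs about the weak axis: I_min = h·b³/12 = 134×53.1³/12 = 1.672×10^6 mm⁴ (b = 53.1 mm is the smaller dimension).
Effective length L_e = KL = 1×4.31 m = 4310 mm.
Euler critical load P_cr = π²EI/L_e² = π²×197000×1.672×10^6/4310² = 175000 N.
P_allow = P_cr/n = 175000/3.6 = 48610 N.

P_allow = 48.6 kN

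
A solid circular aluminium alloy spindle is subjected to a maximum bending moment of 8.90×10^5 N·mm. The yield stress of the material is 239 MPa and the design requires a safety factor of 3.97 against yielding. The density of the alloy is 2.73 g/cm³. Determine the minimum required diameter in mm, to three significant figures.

d = 53.2 mm

σ_allow = 239/3.97 = 60.20 MPa.
For a solid circular section σ = 32M/(πd³), so d³ = 32M/(π σ_allow) = 32×890000/(π×60.20) = 150600 mm³.
d = 53.20 mm.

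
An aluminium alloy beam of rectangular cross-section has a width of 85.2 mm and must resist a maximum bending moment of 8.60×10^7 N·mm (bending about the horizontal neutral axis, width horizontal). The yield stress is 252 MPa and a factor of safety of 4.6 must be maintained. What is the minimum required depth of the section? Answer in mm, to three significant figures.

h = 332 mm

σ_allow = 252/4.6 = 54.78 MPa.
For a rectangular section σ = 6M/(bh²), so h² = 6M/(b σ_allow) = 6×8.6000×10^7/(85.2×54.78) = 110600 mm².
h = 332.5 mm.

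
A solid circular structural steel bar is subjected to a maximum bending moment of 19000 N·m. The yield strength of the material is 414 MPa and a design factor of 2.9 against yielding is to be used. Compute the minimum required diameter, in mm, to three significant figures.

σ_allow = 414/2.9 = 142.8 MPa.
For a solid circular section σ = 32M/(πd³), so d³ = 32M/(π σ_allow) = 32×1.9000×10^7/(π×142.8) = 1.356×10^6 mm³.
d = 110.7 mm.

d = 111 mm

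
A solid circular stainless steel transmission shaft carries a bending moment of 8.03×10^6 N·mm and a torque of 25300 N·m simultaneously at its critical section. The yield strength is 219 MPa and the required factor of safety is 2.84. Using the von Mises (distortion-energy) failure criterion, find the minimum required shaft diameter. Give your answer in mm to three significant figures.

σ_allow = σ_y/n = 219/2.84 = 77.11 MPa.
For a solid shaft σ_b = 32M/(πd³) and τ = 16T/(πd³), so the von Mises stress is σ' = (16/πd³)·√(4M²+3T²).
√(4M²+3T²) = √(4×(8.030×10^6)² + 3×(2.530×10^7)²) = 4.667×10^7 N·mm.
d³ = 16×4.667×10^7/(π×77.11) = 3.082×10^6 mm³.
d = 145.5 mm.

d = 146 mm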